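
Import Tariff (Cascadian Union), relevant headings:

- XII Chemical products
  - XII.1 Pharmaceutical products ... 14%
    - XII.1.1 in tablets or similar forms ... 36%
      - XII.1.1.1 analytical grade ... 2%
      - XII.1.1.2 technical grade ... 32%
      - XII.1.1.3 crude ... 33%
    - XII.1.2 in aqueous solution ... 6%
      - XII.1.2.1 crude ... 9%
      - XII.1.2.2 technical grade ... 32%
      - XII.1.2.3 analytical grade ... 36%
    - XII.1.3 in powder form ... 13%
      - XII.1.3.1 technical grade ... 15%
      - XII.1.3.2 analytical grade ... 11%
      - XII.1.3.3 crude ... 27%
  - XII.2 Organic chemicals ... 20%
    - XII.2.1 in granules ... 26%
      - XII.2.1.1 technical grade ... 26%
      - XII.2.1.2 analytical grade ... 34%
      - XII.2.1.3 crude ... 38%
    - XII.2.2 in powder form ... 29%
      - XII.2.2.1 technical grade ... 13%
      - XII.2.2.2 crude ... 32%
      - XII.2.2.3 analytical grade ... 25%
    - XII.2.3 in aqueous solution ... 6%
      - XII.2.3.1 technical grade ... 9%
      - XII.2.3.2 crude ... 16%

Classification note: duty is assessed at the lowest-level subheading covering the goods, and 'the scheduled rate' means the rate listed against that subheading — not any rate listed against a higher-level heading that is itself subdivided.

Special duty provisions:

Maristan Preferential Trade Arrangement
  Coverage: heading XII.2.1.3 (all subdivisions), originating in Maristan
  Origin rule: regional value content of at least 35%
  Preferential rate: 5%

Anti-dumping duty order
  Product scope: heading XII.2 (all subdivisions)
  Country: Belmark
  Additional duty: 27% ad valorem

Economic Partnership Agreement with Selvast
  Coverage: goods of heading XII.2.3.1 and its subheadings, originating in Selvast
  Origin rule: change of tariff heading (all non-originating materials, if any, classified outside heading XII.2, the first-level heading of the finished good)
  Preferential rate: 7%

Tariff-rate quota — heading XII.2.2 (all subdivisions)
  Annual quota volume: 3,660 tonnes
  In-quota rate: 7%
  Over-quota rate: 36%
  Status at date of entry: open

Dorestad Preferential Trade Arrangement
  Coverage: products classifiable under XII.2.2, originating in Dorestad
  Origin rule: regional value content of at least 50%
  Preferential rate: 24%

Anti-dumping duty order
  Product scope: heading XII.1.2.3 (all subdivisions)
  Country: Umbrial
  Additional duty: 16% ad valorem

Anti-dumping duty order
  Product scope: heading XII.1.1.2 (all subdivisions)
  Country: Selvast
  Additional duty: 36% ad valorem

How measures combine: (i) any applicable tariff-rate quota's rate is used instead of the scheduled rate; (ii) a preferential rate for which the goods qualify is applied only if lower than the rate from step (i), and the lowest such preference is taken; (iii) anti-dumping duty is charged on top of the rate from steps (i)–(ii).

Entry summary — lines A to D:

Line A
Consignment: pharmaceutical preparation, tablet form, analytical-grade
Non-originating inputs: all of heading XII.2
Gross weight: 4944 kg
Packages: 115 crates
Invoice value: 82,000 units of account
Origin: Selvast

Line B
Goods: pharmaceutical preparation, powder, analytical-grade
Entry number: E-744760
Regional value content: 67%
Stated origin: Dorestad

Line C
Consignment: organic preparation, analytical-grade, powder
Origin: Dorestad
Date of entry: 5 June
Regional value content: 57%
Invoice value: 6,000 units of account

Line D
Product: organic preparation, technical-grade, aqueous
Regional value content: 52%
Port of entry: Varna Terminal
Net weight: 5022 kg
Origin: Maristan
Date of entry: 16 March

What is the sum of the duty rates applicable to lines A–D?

Line A: pharmaceutical → XII.1; tablet form → XII.1.1; analytical-grade → XII.1.1.1. Scheduled 2%. Selvast agreement on XII.2.3.1: XII.1.1.1 not covered. → 2%.
Line B: pharmaceutical → XII.1; powder → XII.1.3; analytical-grade → XII.1.3.2. Scheduled 11%. Dorestad agreement on XII.2.2: XII.1.3.2 not covered. → 11%.
Line C: organic → XII.2; powder → XII.2.2; analytical-grade → XII.2.2.3. Scheduled 25%. quota on XII.2.2 open → in-quota 7%; Dorestad agreement on XII.2.2: RVC ≥ 50% → 24% available; preference 24% not lower than 7% → no reduction. → 7%.
Line D: organic → XII.2; aqueous → XII.2.3; technical-grade → XII.2.3.1. Scheduled 9%. Maristan agreement on XII.2.1.3: XII.2.3.1 not covered. → 9%.
Sum: 2% + 11% + 7% + 9% = 29%.

29%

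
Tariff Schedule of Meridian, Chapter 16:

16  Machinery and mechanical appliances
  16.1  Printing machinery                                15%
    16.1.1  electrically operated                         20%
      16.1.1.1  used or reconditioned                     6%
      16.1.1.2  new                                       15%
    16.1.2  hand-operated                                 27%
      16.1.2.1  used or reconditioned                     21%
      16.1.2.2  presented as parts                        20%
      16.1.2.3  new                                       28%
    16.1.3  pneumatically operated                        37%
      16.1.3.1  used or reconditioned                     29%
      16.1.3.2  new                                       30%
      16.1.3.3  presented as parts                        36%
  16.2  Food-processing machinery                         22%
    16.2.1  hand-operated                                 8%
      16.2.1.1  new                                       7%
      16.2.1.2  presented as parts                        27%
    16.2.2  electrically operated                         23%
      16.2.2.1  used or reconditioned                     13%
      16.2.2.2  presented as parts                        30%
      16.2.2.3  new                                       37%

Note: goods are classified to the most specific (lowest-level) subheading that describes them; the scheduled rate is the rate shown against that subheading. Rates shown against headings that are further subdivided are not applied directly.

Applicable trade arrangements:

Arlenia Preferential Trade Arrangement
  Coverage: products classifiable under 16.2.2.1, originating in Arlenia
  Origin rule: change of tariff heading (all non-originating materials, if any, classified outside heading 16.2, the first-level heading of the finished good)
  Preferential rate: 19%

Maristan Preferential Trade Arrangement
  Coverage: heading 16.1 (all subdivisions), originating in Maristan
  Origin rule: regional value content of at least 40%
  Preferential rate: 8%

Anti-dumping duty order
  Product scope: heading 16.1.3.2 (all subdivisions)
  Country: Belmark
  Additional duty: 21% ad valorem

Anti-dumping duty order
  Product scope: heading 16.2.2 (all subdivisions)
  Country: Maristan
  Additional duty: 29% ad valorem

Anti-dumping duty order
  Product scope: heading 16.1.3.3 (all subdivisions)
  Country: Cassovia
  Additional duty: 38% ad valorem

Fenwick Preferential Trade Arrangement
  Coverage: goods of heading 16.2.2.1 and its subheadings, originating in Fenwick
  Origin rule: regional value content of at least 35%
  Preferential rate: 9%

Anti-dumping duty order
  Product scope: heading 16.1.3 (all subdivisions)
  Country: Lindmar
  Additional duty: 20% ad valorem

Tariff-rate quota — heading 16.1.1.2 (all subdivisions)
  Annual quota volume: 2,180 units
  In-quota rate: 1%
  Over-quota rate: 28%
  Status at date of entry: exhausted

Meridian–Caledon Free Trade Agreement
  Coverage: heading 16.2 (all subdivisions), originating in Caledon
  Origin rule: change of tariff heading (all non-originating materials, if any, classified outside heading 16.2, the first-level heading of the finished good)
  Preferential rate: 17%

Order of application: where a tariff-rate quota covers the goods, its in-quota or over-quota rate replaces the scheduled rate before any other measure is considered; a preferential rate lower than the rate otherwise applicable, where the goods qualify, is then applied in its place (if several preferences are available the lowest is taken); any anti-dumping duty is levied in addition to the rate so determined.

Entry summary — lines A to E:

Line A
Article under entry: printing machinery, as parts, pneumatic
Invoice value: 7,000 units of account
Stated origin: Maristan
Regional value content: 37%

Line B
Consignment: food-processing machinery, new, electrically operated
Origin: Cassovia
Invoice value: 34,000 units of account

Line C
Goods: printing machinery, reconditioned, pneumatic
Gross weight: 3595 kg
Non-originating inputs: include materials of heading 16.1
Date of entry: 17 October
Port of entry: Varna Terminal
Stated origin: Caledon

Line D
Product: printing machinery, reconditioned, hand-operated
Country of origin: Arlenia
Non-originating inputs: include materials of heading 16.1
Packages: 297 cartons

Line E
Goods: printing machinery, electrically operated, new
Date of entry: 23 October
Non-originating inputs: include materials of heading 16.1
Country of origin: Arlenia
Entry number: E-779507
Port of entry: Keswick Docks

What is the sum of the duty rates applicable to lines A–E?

151%

Line A: printing → 16.1; pneumatic → 16.1.3; as parts → 16.1.3.3. Scheduled 36%. Maristan agreement on 16.1: RVC < 40%. → 36%.
Line B: food-processing → 16.2; electrically operated → 16.2.2; new → 16.2.2.3. Scheduled 37%. No special measure applies. → 37%.
Line C: printing → 16.1; pneumatic → 16.1.3; reconditioned → 16.1.3.1. Scheduled 29%. Caledon agreement on 16.2: 16.1.3.1 not covered. → 29%.
Line D: printing → 16.1; hand-operated → 16.1.2; reconditioned → 16.1.2.1. Scheduled 21%. Arlenia agreement on 16.2.2.1: 16.1.2.1 not covered. → 21%.
Line E: printing → 16.1; electrically operated → 16.1.1; new → 16.1.1.2. Scheduled 15%. quota on 16.1.1.2 exhausted → over-quota 28%; Arlenia agreement on 16.2.2.1: 16.1.1.2 not covered. → 28%.
Sum: 36% + 37% + 29% + 21% + 28% = 151%.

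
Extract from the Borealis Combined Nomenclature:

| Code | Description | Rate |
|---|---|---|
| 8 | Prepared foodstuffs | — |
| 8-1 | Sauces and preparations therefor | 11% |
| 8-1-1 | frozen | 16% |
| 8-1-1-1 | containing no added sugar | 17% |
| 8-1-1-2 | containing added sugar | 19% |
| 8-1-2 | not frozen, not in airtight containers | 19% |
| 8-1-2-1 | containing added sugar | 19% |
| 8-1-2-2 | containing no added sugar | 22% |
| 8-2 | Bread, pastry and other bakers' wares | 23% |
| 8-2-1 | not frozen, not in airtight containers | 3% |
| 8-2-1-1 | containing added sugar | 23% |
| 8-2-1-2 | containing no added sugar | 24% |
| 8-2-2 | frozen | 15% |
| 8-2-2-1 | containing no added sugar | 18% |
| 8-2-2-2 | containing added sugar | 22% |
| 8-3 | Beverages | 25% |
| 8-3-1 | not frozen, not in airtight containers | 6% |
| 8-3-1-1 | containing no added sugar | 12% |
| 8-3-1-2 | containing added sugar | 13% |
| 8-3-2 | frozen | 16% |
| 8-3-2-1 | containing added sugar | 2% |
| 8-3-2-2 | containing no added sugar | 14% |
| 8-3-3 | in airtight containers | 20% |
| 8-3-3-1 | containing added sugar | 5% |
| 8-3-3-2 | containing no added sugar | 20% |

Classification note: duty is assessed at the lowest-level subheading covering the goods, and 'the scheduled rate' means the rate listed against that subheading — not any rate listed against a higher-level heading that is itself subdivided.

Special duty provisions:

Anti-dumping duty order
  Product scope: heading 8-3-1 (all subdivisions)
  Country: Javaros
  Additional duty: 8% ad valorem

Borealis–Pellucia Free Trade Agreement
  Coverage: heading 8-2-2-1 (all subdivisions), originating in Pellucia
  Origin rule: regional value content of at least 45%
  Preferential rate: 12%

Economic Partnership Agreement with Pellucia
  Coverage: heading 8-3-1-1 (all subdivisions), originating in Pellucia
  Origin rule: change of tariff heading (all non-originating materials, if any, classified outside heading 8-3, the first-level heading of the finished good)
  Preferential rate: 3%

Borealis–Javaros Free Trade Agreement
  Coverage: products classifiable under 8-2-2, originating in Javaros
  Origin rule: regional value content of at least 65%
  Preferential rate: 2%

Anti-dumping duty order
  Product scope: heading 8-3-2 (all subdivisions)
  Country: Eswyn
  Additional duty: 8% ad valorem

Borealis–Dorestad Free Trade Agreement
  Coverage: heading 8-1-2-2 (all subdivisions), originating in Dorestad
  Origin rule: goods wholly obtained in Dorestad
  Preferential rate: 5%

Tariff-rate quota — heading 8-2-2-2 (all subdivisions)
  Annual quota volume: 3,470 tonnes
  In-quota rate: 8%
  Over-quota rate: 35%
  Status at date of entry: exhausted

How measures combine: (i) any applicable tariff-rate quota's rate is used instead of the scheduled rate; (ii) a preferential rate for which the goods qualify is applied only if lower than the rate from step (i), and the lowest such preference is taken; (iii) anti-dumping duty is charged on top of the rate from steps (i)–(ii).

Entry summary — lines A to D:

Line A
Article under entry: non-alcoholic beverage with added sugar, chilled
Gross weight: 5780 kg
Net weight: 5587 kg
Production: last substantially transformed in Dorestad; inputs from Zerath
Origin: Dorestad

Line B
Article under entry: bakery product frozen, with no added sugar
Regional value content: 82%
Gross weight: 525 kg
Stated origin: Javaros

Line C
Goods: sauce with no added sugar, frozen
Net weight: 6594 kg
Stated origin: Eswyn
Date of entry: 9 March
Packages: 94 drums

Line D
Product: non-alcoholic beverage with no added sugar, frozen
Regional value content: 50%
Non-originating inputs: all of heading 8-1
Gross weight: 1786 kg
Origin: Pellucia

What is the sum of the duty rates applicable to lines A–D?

46%

Line A: non-alcoholic beverage → 8-3; chilled → 8-3-1; with added sugar → 8-3-1-2. Scheduled 13%. Dorestad agreement on 8-1-2-2: 8-3-1-2 not covered. → 13%.
Line B: bakery product → 8-2; frozen → 8-2-2; with no added sugar → 8-2-2-1. Scheduled 18%. Javaros agreement on 8-2-2: RVC ≥ 65% → 2% available; preferential 2%. → 2%.
Line C: sauce → 8-1; frozen → 8-1-1; with no added sugar → 8-1-1-1. Scheduled 17%. No special measure applies. → 17%.
Line D: non-alcoholic beverage → 8-3; frozen → 8-3-2; with no added sugar → 8-3-2-2. Scheduled 14%. Pellucia agreement on 8-2-2-1: 8-3-2-2 not covered; Pellucia agreement on 8-3-1-1: 8-3-2-2 not covered. → 14%.
Sum: 13% + 2% + 17% + 14% = 46%.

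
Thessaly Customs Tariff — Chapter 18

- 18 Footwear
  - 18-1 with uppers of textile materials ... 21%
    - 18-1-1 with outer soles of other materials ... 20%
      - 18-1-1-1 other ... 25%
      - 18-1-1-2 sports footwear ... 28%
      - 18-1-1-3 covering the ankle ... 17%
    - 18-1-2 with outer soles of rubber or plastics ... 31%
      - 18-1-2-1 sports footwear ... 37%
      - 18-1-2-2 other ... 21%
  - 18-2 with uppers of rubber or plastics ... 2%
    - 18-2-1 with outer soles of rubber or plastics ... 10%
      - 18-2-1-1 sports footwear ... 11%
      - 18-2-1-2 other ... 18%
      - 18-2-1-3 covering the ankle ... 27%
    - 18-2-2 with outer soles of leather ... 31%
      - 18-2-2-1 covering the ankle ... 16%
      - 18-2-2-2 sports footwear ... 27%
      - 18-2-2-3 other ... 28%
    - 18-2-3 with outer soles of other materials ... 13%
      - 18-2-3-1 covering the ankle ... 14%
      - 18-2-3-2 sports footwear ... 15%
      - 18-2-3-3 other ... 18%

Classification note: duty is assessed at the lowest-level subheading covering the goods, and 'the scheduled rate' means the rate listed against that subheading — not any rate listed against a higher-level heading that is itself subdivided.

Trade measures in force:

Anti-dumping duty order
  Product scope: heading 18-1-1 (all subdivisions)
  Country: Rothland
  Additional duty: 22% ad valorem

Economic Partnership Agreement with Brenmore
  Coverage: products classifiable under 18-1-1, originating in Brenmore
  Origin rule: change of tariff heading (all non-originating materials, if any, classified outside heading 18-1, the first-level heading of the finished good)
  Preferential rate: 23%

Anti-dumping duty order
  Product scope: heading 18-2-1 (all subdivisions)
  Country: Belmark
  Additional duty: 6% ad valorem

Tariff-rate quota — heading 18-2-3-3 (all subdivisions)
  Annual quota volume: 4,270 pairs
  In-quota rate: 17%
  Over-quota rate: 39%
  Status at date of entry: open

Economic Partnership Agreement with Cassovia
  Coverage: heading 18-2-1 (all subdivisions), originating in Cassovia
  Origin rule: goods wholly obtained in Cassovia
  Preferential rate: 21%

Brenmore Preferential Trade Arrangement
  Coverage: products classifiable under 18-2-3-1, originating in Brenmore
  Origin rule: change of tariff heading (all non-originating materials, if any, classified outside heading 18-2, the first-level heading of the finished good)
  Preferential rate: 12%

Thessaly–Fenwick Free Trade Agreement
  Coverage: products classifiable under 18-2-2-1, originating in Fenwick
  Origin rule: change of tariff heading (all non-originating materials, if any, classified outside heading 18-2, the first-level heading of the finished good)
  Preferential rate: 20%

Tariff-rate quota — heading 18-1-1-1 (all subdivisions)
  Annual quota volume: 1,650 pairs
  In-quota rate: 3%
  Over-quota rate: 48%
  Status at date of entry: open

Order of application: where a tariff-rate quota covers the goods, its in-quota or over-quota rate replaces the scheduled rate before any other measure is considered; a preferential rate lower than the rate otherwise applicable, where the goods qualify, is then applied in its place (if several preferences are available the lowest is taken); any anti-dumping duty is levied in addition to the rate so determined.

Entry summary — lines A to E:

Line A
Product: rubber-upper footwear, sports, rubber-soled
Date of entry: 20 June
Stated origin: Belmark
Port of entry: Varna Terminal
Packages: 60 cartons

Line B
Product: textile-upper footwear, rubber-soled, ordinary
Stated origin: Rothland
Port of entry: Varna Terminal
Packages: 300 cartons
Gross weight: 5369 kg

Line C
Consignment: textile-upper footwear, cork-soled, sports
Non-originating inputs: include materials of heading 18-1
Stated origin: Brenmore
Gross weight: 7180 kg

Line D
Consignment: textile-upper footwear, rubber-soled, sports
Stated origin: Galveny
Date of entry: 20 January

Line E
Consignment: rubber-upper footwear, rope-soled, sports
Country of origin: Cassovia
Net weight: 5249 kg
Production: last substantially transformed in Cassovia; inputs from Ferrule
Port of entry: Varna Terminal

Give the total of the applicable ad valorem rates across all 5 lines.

118%

Line A: rubber-upper → 18-2; rubber-soled → 18-2-1; sports → 18-2-1-1. Scheduled 11%. anti-dumping (Belmark, 18-2-1): +6%; total 11% + 6% = 17%. → 17%.
Line B: textile-upper → 18-1; rubber-soled → 18-1-2; ordinary → 18-1-2-2. Scheduled 21%. No special measure applies. → 21%.
Line C: textile-upper → 18-1; cork-soled → 18-1-1; sports → 18-1-1-2. Scheduled 28%. Brenmore agreement on 18-1-1: CTH not met; Brenmore agreement on 18-2-3-1: 18-1-1-2 not covered. → 28%.
Line D: textile-upper → 18-1; rubber-soled → 18-1-2; sports → 18-1-2-1. Scheduled 37%. No special measure applies. → 37%.
Line E: rubber-upper → 18-2; rope-soled → 18-2-3; sports → 18-2-3-2. Scheduled 15%. Cassovia agreement on 18-2-1: 18-2-3-2 not covered. → 15%.
Sum: 17% + 21% + 28% + 37% + 15% = 118%.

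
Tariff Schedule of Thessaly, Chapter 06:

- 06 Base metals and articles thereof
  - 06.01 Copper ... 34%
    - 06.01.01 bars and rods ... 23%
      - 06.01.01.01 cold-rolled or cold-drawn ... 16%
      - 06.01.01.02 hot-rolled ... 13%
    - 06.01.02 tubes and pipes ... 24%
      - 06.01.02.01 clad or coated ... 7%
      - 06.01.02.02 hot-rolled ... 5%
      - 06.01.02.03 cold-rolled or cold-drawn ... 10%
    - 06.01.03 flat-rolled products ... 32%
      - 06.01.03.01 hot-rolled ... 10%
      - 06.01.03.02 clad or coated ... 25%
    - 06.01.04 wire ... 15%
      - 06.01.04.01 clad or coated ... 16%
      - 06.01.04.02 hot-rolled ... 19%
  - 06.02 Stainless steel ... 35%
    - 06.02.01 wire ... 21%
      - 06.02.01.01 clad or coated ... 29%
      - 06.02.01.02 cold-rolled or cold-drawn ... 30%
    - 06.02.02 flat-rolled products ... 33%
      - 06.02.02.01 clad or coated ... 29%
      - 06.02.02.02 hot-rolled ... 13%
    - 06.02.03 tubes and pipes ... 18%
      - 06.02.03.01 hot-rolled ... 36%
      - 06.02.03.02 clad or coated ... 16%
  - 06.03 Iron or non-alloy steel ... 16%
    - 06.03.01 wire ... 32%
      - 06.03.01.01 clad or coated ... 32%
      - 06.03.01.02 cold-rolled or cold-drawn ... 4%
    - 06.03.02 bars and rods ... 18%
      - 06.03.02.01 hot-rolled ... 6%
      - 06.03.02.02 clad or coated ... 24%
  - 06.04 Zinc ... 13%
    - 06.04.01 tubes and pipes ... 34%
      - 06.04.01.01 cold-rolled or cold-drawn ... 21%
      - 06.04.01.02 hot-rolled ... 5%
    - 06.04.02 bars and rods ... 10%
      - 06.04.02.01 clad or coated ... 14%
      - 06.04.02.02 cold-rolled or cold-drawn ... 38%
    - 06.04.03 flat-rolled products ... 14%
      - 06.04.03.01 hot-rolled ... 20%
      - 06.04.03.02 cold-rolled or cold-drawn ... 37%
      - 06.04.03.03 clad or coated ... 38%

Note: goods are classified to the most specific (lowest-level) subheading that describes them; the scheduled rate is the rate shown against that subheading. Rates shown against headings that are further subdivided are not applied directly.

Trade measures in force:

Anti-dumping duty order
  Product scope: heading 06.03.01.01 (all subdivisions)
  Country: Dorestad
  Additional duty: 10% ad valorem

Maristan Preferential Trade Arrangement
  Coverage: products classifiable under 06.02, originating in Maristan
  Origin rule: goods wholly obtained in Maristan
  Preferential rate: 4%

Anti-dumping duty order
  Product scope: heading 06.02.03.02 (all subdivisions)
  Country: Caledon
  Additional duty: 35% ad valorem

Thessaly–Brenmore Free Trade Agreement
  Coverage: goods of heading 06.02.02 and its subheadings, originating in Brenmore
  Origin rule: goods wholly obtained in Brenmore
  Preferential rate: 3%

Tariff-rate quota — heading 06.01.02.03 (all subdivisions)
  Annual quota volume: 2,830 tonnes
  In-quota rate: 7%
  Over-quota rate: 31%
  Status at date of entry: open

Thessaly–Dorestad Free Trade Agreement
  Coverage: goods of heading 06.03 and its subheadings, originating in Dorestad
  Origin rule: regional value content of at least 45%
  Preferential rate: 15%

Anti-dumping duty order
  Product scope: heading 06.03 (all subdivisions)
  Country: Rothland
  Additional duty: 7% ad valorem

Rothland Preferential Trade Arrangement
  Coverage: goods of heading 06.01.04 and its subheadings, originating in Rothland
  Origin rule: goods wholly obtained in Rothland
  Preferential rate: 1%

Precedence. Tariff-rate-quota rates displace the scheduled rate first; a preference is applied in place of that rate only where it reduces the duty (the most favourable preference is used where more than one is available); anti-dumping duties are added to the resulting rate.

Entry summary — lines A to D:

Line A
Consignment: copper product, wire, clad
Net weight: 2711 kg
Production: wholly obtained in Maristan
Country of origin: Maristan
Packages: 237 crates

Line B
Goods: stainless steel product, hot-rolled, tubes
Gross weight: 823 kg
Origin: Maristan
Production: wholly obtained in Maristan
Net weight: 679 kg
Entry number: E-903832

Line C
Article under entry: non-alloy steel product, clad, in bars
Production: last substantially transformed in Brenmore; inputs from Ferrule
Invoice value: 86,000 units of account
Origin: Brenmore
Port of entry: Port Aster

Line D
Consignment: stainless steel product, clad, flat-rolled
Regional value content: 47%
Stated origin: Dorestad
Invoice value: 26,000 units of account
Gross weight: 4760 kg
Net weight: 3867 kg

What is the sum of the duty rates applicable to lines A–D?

73%

Line A: copper → 06.01; wire → 06.01.04; clad → 06.01.04.01. Scheduled 16%. Maristan agreement on 06.02: 06.01.04.01 not covered. → 16%.
Line B: stainless steel → 06.02; tubes → 06.02.03; hot-rolled → 06.02.03.01. Scheduled 36%. Maristan agreement on 06.02: wholly obtained → 4% available; preferential 4%. → 4%.
Line C: non-alloy steel → 06.03; in bars → 06.03.02; clad → 06.03.02.02. Scheduled 24%. Brenmore agreement on 06.02.02: 06.03.02.02 not covered. → 24%.
Line D: stainless steel → 06.02; flat-rolled → 06.02.02; clad → 06.02.02.01. Scheduled 29%. Dorestad agreement on 06.03: 06.02.02.01 not covered. → 29%.
Sum: 16% + 4% + 24% + 29% = 73%.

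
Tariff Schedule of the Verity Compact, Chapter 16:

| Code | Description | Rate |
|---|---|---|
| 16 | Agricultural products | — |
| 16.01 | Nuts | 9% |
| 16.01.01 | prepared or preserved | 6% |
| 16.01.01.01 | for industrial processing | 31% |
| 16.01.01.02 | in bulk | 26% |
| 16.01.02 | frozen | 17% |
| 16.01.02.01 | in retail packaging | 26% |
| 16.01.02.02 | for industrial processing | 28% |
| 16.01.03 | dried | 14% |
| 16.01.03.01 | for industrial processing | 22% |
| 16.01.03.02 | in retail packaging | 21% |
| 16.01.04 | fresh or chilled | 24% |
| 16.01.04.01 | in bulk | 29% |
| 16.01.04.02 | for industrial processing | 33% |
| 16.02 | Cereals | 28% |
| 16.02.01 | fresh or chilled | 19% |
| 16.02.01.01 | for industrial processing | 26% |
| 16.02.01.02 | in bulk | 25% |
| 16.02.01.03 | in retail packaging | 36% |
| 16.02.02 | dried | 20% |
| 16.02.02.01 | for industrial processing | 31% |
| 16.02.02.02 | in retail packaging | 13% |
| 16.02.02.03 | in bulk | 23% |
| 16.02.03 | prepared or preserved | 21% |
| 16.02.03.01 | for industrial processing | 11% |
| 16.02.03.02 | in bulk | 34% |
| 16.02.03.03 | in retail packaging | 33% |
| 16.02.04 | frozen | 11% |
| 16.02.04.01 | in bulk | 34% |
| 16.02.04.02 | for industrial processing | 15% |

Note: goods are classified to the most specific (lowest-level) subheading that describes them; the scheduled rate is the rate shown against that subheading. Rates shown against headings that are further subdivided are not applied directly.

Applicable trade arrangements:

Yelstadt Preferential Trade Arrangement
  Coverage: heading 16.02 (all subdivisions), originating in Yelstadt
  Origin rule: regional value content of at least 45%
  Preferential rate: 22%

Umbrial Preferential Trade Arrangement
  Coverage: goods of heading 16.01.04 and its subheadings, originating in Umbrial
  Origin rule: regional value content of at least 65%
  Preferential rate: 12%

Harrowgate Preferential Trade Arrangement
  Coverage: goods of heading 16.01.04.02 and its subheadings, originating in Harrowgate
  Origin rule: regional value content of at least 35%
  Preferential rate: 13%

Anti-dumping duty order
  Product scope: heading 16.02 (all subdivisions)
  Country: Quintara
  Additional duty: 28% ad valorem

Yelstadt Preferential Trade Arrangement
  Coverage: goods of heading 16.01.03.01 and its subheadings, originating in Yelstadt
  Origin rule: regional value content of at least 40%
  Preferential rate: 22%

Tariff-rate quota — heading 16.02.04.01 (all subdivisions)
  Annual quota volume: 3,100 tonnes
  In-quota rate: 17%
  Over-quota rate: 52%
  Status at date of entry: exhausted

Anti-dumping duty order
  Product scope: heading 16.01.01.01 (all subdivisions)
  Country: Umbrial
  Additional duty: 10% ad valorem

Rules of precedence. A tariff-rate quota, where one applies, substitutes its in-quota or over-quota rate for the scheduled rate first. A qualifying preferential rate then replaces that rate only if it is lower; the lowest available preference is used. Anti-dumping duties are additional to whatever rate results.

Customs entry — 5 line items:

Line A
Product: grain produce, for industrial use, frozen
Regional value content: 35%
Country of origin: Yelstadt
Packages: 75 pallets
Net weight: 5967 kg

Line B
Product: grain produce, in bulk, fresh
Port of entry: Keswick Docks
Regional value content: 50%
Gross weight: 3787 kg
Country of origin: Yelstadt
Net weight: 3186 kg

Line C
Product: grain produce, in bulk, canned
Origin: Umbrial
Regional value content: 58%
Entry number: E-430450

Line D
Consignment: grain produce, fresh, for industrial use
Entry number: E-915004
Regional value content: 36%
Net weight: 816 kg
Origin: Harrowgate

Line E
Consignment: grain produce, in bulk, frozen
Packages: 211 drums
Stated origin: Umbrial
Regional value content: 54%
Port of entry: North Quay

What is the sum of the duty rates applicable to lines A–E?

Line A: grain → 16.02; frozen → 16.02.04; for industrial use → 16.02.04.02. Scheduled 15%. Yelstadt agreement on 16.02: RVC < 45%; Yelstadt agreement on 16.01.03.01: 16.02.04.02 not covered. → 15%.
Line B: grain → 16.02; fresh → 16.02.01; in bulk → 16.02.01.02. Scheduled 25%. Yelstadt agreement on 16.02: RVC ≥ 45% → 22% available; Yelstadt agreement on 16.01.03.01: 16.02.01.02 not covered; preferential 22%. → 22%.
Line C: grain → 16.02; canned → 16.02.03; in bulk → 16.02.03.02. Scheduled 34%. Umbrial agreement on 16.01.04: 16.02.03.02 not covered. → 34%.
Line D: grain → 16.02; fresh → 16.02.01; for industrial use → 16.02.01.01. Scheduled 26%. Harrowgate agreement on 16.01.04.02: 16.02.01.01 not covered. → 26%.
Line E: grain → 16.02; frozen → 16.02.04; in bulk → 16.02.04.01. Scheduled 34%. quota on 16.02.04.01 exhausted → over-quota 52%; Umbrial agreement on 16.01.04: 16.02.04.01 not covered. → 52%.
Sum: 15% + 22% + 34% + 26% + 52% = 149%.

149%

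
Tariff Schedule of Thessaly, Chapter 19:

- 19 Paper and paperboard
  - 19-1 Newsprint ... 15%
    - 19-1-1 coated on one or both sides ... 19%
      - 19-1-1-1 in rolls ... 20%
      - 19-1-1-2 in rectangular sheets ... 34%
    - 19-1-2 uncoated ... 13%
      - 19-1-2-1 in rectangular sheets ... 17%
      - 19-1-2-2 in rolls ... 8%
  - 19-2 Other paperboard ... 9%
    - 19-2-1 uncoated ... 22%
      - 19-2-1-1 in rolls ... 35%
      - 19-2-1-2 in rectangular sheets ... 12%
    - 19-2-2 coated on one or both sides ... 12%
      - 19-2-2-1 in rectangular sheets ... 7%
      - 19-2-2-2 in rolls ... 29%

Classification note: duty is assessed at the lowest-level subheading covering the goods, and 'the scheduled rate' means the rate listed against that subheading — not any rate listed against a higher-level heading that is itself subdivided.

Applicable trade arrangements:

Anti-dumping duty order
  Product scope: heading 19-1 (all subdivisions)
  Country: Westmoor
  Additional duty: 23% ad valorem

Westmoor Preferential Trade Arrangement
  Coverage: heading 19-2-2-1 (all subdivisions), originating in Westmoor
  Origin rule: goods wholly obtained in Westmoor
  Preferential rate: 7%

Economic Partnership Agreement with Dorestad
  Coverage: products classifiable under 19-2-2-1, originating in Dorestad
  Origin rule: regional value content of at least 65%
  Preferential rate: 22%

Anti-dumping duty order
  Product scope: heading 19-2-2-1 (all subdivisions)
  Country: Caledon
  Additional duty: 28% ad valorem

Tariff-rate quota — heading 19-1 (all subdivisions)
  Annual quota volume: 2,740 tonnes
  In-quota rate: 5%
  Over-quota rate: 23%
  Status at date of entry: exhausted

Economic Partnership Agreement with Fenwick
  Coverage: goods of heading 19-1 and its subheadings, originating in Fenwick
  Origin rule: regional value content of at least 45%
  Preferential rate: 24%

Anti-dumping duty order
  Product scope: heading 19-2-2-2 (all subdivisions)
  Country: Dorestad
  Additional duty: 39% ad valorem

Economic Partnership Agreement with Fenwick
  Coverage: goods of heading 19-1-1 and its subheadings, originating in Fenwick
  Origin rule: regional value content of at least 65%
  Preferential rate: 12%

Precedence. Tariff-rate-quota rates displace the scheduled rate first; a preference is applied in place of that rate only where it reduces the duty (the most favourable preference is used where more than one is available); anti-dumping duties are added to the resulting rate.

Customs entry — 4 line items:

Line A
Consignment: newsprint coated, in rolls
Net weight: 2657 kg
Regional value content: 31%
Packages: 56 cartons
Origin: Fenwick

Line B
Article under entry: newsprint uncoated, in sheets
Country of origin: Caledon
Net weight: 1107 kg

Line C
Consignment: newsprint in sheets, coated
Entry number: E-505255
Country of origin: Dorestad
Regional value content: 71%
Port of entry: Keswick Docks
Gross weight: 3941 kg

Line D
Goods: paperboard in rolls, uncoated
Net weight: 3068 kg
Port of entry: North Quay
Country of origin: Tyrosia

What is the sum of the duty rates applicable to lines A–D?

104%

Line A: newsprint → 19-1; coated → 19-1-1; in rolls → 19-1-1-1. Scheduled 20%. quota on 19-1 exhausted → over-quota 23%; Fenwick agreement on 19-1: RVC < 45%; Fenwick agreement on 19-1-1: RVC < 65%. → 23%.
Line B: newsprint → 19-1; uncoated → 19-1-2; in sheets → 19-1-2-1. Scheduled 17%. quota on 19-1 exhausted → over-quota 23%. → 23%.
Line C: newsprint → 19-1; coated → 19-1-1; in sheets → 19-1-1-2. Scheduled 34%. quota on 19-1 exhausted → over-quota 23%; Dorestad agreement on 19-2-2-1: 19-1-1-2 not covered. → 23%.
Line D: paperboard → 19-2; uncoated → 19-2-1; in rolls → 19-2-1-1. Scheduled 35%. No special measure applies. → 35%.
Sum: 23% + 23% + 23% + 35% = 104%.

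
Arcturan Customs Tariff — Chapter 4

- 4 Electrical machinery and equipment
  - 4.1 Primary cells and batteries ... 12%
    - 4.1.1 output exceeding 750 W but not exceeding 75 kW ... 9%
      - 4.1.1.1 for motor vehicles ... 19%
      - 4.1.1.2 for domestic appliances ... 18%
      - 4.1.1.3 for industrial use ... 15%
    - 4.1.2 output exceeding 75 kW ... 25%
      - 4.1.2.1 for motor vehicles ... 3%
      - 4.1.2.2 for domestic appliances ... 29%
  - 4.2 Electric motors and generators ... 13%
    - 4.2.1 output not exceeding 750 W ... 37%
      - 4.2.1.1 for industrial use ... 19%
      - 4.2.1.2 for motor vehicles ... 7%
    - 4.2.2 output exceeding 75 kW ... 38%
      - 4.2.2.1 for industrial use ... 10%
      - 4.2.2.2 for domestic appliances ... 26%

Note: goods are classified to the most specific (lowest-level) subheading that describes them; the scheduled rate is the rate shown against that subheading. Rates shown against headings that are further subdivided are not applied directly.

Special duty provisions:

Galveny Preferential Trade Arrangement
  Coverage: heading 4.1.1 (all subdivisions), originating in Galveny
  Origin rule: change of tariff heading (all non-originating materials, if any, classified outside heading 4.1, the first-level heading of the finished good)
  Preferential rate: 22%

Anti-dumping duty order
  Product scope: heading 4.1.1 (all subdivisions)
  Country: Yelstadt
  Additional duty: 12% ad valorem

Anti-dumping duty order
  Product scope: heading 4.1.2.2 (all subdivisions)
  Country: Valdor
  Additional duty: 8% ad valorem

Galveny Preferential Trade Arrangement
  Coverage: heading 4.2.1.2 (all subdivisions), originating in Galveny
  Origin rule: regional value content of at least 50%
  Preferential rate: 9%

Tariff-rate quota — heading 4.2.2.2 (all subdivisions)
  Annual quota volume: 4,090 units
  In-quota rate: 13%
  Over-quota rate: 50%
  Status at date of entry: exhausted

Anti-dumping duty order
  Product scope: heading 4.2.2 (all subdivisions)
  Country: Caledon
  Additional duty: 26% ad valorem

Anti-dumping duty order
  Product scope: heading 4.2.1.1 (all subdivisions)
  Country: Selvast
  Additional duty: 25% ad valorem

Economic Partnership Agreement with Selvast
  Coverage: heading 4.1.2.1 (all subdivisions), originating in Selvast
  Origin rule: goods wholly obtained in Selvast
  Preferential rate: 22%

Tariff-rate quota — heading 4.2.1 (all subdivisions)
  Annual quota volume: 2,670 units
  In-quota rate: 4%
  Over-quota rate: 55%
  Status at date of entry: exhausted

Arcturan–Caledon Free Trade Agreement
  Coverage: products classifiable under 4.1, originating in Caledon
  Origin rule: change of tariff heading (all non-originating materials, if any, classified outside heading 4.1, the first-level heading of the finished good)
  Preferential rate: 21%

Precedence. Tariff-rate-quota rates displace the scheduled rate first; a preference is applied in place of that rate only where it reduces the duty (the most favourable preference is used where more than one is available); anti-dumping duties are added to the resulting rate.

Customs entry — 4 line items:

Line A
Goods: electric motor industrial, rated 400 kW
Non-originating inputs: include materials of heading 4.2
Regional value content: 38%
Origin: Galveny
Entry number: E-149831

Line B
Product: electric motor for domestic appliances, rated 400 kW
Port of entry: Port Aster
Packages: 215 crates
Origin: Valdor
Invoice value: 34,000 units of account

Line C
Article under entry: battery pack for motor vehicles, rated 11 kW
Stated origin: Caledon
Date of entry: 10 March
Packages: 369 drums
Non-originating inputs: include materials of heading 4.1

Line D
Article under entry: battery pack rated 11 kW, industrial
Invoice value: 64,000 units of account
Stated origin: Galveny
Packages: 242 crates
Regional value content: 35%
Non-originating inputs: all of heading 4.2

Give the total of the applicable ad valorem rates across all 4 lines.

94%

Line A: electric motor → 4.2; rated 400 kW → 4.2.2; industrial → 4.2.2.1. Scheduled 10%. Galveny agreement on 4.1.1: 4.2.2.1 not covered; Galveny agreement on 4.2.1.2: 4.2.2.1 not covered. → 10%.
Line B: electric motor → 4.2; rated 400 kW → 4.2.2; for domestic appliances → 4.2.2.2. Scheduled 26%. quota on 4.2.2.2 exhausted → over-quota 50%. → 50%.
Line C: battery pack → 4.1; rated 11 kW → 4.1.1; for motor vehicles → 4.1.1.1. Scheduled 19%. Caledon agreement on 4.1: CTH not met. → 19%.
Line D: battery pack → 4.1; rated 11 kW → 4.1.1; industrial → 4.1.1.3. Scheduled 15%. Galveny agreement on 4.1.1: CTH met → 22% available; Galveny agreement on 4.2.1.2: 4.1.1.3 not covered; preference 22% not lower than 15% → no reduction. → 15%.
Sum: 10% + 50% + 19% + 15% = 94%.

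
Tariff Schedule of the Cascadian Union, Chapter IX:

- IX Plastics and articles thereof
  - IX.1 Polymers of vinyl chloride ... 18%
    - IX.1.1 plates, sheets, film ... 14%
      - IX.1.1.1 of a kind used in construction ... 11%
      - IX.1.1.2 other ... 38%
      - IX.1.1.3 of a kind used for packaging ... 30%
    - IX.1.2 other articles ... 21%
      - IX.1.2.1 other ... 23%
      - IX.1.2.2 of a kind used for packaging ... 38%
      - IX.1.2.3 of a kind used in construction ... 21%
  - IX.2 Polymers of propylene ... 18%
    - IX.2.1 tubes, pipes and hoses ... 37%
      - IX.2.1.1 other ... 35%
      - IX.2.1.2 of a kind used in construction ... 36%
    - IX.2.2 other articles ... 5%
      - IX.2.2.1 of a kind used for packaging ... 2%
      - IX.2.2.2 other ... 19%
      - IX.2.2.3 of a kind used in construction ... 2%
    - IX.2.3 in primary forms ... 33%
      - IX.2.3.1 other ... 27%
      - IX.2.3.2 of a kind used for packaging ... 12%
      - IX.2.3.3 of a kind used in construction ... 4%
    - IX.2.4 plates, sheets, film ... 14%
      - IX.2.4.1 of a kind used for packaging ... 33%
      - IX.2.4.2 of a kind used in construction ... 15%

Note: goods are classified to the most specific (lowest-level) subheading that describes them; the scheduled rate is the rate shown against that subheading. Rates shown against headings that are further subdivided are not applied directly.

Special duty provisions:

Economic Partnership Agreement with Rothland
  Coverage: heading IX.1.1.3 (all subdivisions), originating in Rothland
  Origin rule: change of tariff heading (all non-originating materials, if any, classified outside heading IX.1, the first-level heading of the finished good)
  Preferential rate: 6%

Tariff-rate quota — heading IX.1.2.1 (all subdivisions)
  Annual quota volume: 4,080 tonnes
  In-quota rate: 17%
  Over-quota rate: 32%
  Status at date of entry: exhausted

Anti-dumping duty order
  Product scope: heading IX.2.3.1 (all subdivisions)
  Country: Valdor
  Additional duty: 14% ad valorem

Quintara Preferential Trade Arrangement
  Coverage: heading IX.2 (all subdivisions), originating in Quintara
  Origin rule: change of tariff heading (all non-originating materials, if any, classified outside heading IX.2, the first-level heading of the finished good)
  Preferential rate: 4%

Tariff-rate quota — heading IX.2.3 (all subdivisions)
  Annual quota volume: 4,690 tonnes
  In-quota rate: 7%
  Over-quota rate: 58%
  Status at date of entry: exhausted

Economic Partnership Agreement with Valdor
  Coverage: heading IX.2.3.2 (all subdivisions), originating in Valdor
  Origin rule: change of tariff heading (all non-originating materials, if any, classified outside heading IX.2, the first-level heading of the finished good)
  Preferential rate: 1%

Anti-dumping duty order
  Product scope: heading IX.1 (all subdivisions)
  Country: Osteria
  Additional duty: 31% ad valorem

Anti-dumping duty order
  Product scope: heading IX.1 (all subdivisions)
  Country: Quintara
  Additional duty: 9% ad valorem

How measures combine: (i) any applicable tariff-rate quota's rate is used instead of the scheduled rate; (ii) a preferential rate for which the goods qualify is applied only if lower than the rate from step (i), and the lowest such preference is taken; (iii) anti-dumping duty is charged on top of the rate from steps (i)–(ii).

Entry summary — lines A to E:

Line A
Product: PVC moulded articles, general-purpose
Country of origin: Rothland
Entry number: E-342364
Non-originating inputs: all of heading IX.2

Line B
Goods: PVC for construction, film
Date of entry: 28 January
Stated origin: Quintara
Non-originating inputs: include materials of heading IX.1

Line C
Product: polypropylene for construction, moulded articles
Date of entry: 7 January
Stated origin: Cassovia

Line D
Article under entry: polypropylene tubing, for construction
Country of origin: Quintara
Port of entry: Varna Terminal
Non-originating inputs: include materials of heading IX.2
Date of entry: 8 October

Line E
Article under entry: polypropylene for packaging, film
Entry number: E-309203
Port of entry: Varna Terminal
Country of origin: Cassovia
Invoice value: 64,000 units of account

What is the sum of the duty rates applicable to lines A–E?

123%

Line A: PVC → IX.1; moulded articles → IX.1.2; general-purpose → IX.1.2.1. Scheduled 23%. quota on IX.1.2.1 exhausted → over-quota 32%; Rothland agreement on IX.1.1.3: IX.1.2.1 not covered. → 32%.
Line B: PVC → IX.1; film → IX.1.1; for construction → IX.1.1.1. Scheduled 11%. Quintara agreement on IX.2: IX.1.1.1 not covered; anti-dumping (Quintara, IX.1): +9%; total 11% + 9% = 20%. → 20%.
Line C: polypropylene → IX.2; moulded articles → IX.2.2; for construction → IX.2.2.3. Scheduled 2%. No special measure applies. → 2%.
Line D: polypropylene → IX.2; tubing → IX.2.1; for construction → IX.2.1.2. Scheduled 36%. Quintara agreement on IX.2: CTH not met. → 36%.
Line E: polypropylene → IX.2; film → IX.2.4; for packaging → IX.2.4.1. Scheduled 33%. No special measure applies. → 33%.
Sum: 32% + 20% + 2% + 36% + 33% = 123%.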